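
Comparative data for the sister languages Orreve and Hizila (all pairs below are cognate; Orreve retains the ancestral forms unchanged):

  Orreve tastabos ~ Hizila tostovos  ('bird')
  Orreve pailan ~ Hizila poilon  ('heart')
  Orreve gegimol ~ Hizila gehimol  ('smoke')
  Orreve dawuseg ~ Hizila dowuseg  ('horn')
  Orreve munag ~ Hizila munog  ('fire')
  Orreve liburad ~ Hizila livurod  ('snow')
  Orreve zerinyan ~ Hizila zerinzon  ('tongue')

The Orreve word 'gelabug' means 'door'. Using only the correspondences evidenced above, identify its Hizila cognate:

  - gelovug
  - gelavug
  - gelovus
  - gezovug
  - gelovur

gelovug

tastabos ~ tostovos — Orreve a corresponds to Hizila o after a consonant, before a labial obstruent.
liburad ~ livurod — Orreve b corresponds to Hizila v between vowels (before a back vowel).
Applying these to Orreve 'gelabug':
  gelabug → gelobug   (a→o after a consonant, before a labial obstruent)
  gelobug → gelovug   (b→v between vowels (before a back vowel))
So the Hizila cognate is 'gelovug'.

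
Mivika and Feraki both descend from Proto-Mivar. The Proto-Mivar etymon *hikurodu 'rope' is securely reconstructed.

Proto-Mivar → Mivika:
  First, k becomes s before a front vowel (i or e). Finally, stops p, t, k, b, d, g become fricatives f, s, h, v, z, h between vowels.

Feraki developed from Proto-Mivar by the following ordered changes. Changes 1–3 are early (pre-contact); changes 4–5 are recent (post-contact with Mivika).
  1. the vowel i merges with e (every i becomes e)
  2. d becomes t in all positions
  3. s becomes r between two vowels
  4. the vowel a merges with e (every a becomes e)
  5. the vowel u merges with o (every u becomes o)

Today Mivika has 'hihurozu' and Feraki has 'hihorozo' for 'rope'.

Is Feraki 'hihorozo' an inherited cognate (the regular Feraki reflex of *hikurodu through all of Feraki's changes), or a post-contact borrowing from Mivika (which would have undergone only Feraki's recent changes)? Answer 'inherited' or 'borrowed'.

borrowed

If inherited, *hikurodu would pass through all of Feraki's changes:
Feraki: start from *hikurodu.
  rule 1 (vowel merger): hikurodu → hekurodu
  rule 2 (unconditioned shift): hekurodu → hekurotu
  rule 3: no change — hekurotu
  rule 4: no change — hekurotu
  rule 5 (vowel merger): hekurotu → hekoroto
  ⇒ Feraki hekoroto
If borrowed from Mivika 'hihurozu' after the early changes, it would undergo only the recent ones:
  rule 4 (vowel merger): no change (hihurozu)
  rule 5 (vowel merger): hihurozu → hihorozo
  ⇒ as a loan: hihorozo
Feraki 'hihorozo' matches the loan outcome 'hihorozo', not the inherited 'hekoroto' — it skipped the early Feraki changes, so it was borrowed from Mivika.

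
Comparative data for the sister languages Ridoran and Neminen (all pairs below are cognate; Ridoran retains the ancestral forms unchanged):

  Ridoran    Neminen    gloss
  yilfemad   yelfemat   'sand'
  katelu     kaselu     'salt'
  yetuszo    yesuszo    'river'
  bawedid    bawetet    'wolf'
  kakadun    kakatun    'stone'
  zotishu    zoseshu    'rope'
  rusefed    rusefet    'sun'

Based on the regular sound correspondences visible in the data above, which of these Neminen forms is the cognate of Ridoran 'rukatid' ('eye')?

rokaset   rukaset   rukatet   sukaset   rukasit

zotishu ~ zoseshu — Ridoran t corresponds to Neminen s between vowels (before a front vowel).
yilfemad ~ yelfemat, bawedid ~ bawetet — Ridoran i corresponds to Neminen e after a consonant, before a consonant other than r, m, n, p, b, f, v.
yilfemad ~ yelfemat, bawedid ~ bawetet — Ridoran d corresponds to Neminen t word-finally.
Applying these to Ridoran 'rukatid':
  rukatid → rukasid   (t→s between vowels (before a front vowel))
  rukasid → rukased   (i→e after a consonant, before a consonant other than r, m, n, p, b, f, v)
  rukased → rukaset   (d→t word-finally)
So the Neminen cognate is 'rukaset'.

rukaset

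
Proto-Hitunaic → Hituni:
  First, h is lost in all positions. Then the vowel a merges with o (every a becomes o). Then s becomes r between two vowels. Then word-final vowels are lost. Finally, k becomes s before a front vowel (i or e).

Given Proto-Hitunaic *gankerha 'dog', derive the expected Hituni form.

Hituni: start from *gankerha.
  rule 1 (h-loss): gankerha → gankera
  rule 2 (vowel merger): gankera → gonkero
  rule 3: no change — gonkero
  rule 4 (apocope): gonkero → gonker
  rule 5 (palatalisation): gonker → gonser
  ⇒ Hituni gonser

gonser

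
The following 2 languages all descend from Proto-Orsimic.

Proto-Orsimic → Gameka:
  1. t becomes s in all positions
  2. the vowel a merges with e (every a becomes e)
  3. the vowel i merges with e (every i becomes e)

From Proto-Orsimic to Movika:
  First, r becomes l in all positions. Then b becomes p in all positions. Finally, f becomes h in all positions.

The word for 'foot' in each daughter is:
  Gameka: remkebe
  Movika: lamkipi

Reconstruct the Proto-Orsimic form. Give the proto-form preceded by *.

Position 1: Gameka has r, Movika has l. Gameka preserves r here (none of its changes turn any other segment into r), so the proto-segment is *r.
Position 5: Gameka has e, Movika has i. Movika preserves i here (none of its changes turn any other segment into i), so the proto-segment is *i.
Position 6: Gameka has b, Movika has p. Gameka preserves b here (none of its changes turn any other segment into b), so the proto-segment is *b.
Continuing position by position gives *ramkibi; check it forward:
Gameka: start from *ramkibi.
  rule 1: no change — ramkibi
  rule 2 (vowel merger): ramkibi → remkibi
  rule 3 (vowel merger): remkibi → remkebe
  ⇒ Gameka remkebe
Movika: *ramkibi
  ramkibi → lamkibi   [unconditioned shift]
  lamkibi → lamkipi   [unconditioned shift]
  lamkipi (rule 3 does not apply)
  giving Movika lamkipi.
Only *ramkibi yields all of Gameka remkebe, Movika lamkipi.

*ramkibi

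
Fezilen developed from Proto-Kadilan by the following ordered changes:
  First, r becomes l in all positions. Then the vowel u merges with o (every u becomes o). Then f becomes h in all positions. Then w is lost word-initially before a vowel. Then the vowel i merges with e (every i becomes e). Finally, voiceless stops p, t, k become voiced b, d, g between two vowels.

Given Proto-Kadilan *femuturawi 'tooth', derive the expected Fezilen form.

hemodolawe

Fezilen: start from *femuturawi.
  rule 1 (unconditioned shift): femuturawi → femutulawi
  rule 2 (vowel merger): femutulawi → femotolawi
  rule 3 (unconditioned shift): femotolawi → hemotolawi
  rule 4: no change — hemotolawi
  rule 5 (vowel merger): hemotolawi → hemotolawe
  rule 6 (intervocalic voicing): hemotolawe → hemodolawe
  ⇒ Fezilen hemodolawe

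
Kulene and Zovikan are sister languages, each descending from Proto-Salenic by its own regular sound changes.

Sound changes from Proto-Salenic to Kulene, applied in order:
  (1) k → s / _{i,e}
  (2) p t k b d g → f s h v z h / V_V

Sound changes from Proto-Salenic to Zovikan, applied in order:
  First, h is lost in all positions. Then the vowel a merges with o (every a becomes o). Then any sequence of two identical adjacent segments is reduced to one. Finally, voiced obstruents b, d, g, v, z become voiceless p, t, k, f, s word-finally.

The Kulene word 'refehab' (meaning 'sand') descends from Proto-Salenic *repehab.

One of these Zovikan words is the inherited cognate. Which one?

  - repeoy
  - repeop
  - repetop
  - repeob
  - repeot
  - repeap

repeop

Zovikan: *repehab > repeab > repeob > repeop  (by h-loss, vowel merger, final devoicing)
The other candidates each miss or misapply at least one Zovikan change.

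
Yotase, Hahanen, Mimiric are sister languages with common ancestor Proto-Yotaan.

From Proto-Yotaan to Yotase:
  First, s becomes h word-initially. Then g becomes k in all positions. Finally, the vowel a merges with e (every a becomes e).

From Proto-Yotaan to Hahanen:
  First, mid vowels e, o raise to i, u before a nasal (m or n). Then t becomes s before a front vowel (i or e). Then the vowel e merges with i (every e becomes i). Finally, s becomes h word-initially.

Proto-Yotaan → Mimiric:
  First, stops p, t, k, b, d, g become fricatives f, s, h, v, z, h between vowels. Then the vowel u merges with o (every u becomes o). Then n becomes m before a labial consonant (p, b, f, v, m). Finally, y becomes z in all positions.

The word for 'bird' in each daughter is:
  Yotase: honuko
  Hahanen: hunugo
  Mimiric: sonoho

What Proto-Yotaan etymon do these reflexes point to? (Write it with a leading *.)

Position 2: Yotase has o, Hahanen has u, Mimiric has o. Yotase preserves o here (none of its changes turn any other segment into o), so the proto-segment is *o.
Position 1: Yotase has h, Hahanen has h, Mimiric has s. Taking the neighbouring segments as reconstructed: Yotase h could go back to *s or *h; Hahanen h could go back to *s or *h; Mimiric s can only go back to *s — the one source consistent with every daughter is *s.
Position 5: Yotase has k, Hahanen has g, Mimiric has h. Hahanen preserves g here (none of its changes turn any other segment into g), so the proto-segment is *g.
Continuing position by position gives *sonugo; check it forward:
Yotase: *sonugo > honugo > honuko  (by debuccalisation, unconditioned shift)
Hahanen: start from *sonugo.
  rule 1 (pre-nasal raising): sonugo → sunugo
  rule 2: no change — sunugo
  rule 3: no change — sunugo
  rule 4 (debuccalisation): sunugo → hunugo
  ⇒ Hahanen hunugo
Mimiric: *sonugo > sonuho > sonoho  (by intervocalic lenition, vowel merger)
Only *sonugo yields all of Yotase honuko, Hahanen hunugo, Mimiric sonoho.

*sonugo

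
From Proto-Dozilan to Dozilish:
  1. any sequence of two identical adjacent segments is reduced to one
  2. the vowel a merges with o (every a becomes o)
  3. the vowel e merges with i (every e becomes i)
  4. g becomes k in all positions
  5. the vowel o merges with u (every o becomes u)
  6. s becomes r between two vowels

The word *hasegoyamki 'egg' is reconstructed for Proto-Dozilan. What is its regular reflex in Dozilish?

Dozilish: *hasegoyamki
  hasegoyamki (rule 1 does not apply)
  hasegoyamki → hosegoyomki   [vowel merger]
  hosegoyomki → hosigoyomki   [vowel merger]
  hosigoyomki → hosikoyomki   [unconditioned shift]
  hosikoyomki → husikuyumki   [vowel merger]
  husikuyumki → hurikuyumki   [rhotacism]
  giving Dozilish hurikuyumki.

hurikuyumki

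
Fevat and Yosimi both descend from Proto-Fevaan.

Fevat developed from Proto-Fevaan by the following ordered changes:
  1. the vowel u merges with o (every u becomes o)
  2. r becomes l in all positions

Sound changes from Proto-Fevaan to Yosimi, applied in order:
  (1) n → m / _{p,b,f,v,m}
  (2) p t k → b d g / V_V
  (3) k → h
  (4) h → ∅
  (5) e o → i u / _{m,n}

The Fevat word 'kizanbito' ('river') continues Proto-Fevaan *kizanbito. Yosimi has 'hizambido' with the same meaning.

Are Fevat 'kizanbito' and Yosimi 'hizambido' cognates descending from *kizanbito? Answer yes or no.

no

Derive the expected Yosimi reflex of *kizanbito:
Yosimi: *kizanbito > kizambito > kizambido > hizambido > izambido  (by nasal place assimilation, intervocalic voicing, unconditioned shift, h-loss)
The regular Yosimi reflex would be 'izambido', but the attested form is 'hizambido'. The correspondence is irregular, so they are not cognates (the Yosimi form has a different source).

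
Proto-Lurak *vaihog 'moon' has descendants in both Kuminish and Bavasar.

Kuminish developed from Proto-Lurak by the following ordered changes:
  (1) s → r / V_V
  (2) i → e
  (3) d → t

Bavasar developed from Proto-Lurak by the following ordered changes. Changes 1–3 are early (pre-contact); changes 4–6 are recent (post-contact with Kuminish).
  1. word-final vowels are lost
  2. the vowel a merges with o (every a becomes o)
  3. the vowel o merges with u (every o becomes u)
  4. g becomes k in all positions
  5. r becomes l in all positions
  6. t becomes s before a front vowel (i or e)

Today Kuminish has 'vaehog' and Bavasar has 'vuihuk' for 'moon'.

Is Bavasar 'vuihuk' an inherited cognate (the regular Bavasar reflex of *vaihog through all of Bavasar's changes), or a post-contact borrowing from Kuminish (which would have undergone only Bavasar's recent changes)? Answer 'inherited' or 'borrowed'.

If inherited, *vaihog would pass through all of Bavasar's changes:
Bavasar: start from *vaihog.
  rule 1: no change — vaihog
  rule 2 (vowel merger): vaihog → voihog
  rule 3 (vowel merger): voihog → vuihug
  rule 4 (unconditioned shift): vuihug → vuihuk
  rule 5: no change — vuihuk
  rule 6: no change — vuihuk
  ⇒ Bavasar vuihuk
If borrowed from Kuminish 'vaehog' after the early changes, it would undergo only the recent ones:
  rule 4 (unconditioned shift): vaehog → vaehok
  rule 5 (unconditioned shift): no change (vaehok)
  rule 6 (palatalisation): no change (vaehok)
  ⇒ as a loan: vaehok
Bavasar 'vuihuk' matches the inherited outcome exactly, so it is an inherited cognate, not a loan.

inherited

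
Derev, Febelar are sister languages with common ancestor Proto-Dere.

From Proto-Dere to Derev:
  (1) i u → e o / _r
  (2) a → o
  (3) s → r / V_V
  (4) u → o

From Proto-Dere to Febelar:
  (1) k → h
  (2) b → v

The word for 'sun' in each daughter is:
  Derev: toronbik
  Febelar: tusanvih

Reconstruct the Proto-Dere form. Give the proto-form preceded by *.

*tusanbik

Position 3: Derev has r, Febelar has s. Febelar preserves s here (none of its changes turn any other segment into s), so the proto-segment is *s.
Position 6: Derev has b, Febelar has v. Derev preserves b here (none of its changes turn any other segment into b), so the proto-segment is *b.
Continuing position by position gives *tusanbik; check it forward:
Derev: *tusanbik
  tusanbik (rule 1 does not apply)
  tusanbik → tusonbik   [vowel merger]
  tusonbik → turonbik   [rhotacism]
  turonbik → toronbik   [vowel merger]
  giving Derev toronbik.
Febelar: start from *tusanbik.
  rule 1 (unconditioned shift): tusanbik → tusanbih
  rule 2 (unconditioned shift): tusanbih → tusanvih
  ⇒ Febelar tusanvih
*tusanbik is the unique common source.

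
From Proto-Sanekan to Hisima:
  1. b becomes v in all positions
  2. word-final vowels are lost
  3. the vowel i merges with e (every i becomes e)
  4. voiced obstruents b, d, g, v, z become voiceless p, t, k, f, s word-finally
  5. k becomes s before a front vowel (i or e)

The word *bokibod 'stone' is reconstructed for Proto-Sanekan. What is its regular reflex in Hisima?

Hisima: start from *bokibod.
  rule 1 (unconditioned shift): bokibod → vokivod
  rule 2: no change — vokivod
  rule 3 (vowel merger): vokivod → vokevod
  rule 4 (final devoicing): vokevod → vokevot
  rule 5 (palatalisation): vokevot → vosevot
  ⇒ Hisima vosevot

vosevot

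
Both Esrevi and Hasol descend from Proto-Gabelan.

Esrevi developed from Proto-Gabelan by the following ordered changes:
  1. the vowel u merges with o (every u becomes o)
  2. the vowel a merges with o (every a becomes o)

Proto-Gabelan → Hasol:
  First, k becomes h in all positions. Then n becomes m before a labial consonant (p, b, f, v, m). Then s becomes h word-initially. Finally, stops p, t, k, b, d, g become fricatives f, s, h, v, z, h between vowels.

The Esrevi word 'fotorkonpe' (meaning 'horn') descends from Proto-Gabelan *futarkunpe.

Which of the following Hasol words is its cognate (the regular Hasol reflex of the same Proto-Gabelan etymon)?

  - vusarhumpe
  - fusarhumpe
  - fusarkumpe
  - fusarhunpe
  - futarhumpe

fusarhumpe

Hasol: start from *futarkunpe.
  rule 1 (unconditioned shift): futarkunpe → futarhunpe
  rule 2 (nasal place assimilation): futarhunpe → futarhumpe
  rule 3: no change — futarhumpe
  rule 4 (intervocalic lenition): futarhumpe → fusarhumpe
  ⇒ Hasol fusarhumpe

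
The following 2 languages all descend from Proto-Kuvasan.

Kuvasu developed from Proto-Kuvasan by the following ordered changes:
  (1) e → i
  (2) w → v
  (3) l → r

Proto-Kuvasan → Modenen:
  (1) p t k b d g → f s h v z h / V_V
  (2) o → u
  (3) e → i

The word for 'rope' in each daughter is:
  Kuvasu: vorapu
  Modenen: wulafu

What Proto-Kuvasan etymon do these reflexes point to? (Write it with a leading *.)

*wolapu

Position 3: Kuvasu has r, Modenen has l. Modenen preserves l here (none of its changes turn any other segment into l), so the proto-segment is *l.
Position 5: Kuvasu has p, Modenen has f. Kuvasu preserves p here (none of its changes turn any other segment into p), so the proto-segment is *p.
Position 1: Kuvasu has v, Modenen has w. Modenen preserves w here (none of its changes turn any other segment into w), so the proto-segment is *w.
Verify the candidate proto-form against each daughter:
Kuvasu: start from *wolapu.
  rule 1: no change — wolapu
  rule 2 (unconditioned shift): wolapu → volapu
  rule 3 (unconditioned shift): volapu → vorapu
  ⇒ Kuvasu vorapu
Modenen: *wolapu
  wolapu → wolafu   [intervocalic lenition]
  wolafu → wulafu   [vowel merger]
  wulafu (rule 3 does not apply)
  giving Modenen wulafu.
Only *wolapu yields all of Kuvasu vorapu, Modenen wulafu.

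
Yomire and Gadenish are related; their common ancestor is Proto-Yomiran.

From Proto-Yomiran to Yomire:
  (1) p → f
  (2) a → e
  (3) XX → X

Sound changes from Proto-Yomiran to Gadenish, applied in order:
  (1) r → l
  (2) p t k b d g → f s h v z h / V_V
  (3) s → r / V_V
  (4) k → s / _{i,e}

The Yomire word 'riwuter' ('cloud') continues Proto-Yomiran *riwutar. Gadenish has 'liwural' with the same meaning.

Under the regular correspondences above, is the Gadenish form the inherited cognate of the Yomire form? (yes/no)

Derive the expected Gadenish reflex of *riwutar:
Gadenish: *riwutar > liwutal > liwusal > liwural  (by unconditioned shift, intervocalic lenition, rhotacism)
Gadenish 'liwural' matches the regular reflex exactly, so the pair is cognate.

yes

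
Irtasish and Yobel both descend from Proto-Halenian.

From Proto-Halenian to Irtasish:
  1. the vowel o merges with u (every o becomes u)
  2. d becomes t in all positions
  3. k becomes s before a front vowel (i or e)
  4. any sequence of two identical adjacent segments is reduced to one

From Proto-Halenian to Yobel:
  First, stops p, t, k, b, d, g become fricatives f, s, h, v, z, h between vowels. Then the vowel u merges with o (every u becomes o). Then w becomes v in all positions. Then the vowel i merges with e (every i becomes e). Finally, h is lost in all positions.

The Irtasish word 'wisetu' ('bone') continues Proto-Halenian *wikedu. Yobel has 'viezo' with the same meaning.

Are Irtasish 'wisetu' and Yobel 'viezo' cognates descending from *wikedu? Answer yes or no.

no

Derive the expected Yobel reflex of *wikedu:
Yobel: *wikedu
  wikedu → wihezu   [intervocalic lenition]
  wihezu → wihezo   [vowel merger]
  wihezo → vihezo   [unconditioned shift]
  vihezo → vehezo   [vowel merger]
  vehezo → veezo   [h-loss]
  giving Yobel veezo.
The regular Yobel reflex would be 'veezo', but the attested form is 'viezo'. The correspondence is irregular, so they are not cognates (the Yobel form has a different source).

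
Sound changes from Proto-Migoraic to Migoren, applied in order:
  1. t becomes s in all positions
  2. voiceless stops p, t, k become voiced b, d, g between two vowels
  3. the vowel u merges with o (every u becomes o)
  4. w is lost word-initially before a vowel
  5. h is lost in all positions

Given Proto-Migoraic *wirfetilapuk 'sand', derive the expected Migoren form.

Migoren: *wirfetilapuk > wirfesilapuk > wirfesilabuk > wirfesilabok > irfesilabok  (by unconditioned shift, intervocalic voicing, vowel merger, glide loss)

irfesilabok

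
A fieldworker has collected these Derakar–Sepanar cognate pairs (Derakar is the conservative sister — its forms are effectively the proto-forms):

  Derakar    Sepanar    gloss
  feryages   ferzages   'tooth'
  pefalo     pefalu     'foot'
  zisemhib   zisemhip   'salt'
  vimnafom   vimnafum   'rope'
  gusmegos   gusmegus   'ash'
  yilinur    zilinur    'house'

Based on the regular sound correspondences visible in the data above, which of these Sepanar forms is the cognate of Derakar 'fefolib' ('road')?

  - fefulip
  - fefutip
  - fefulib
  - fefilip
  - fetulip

fefulip

gusmegos ~ gusmegus — Derakar o corresponds to Sepanar u after a consonant, before a consonant other than r, m, n, p, b, f, v.
zisemhib ~ zisemhip — Derakar b corresponds to Sepanar p word-finally.
Applying these to Derakar 'fefolib':
  fefolib → fefulib   (o→u after a consonant, before a consonant other than r, m, n, p, b, f, v)
  fefulib → fefulip   (b→p word-finally)
So the Sepanar cognate is 'fefulip'.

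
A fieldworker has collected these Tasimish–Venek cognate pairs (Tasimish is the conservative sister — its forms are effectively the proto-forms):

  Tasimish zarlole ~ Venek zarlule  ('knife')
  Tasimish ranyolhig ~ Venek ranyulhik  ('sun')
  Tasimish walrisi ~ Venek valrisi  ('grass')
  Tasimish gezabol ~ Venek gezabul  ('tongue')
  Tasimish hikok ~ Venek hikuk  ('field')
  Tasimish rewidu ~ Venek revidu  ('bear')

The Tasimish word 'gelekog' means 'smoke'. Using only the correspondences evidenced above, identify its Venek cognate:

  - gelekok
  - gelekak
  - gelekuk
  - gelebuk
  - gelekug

gelekuk

zarlole ~ zarlule, ranyolhig ~ ranyulhik — Tasimish o corresponds to Venek u after a consonant, before a consonant other than r, m, n, p, b, f, v.
ranyolhig ~ ranyulhik — Tasimish g corresponds to Venek k word-finally.
Applying these to Tasimish 'gelekog':
  gelekog → gelekug   (o→u after a consonant, before a consonant other than r, m, n, p, b, f, v)
  gelekug → gelekuk   (g→k word-finally)
So the Venek cognate is 'gelekuk'.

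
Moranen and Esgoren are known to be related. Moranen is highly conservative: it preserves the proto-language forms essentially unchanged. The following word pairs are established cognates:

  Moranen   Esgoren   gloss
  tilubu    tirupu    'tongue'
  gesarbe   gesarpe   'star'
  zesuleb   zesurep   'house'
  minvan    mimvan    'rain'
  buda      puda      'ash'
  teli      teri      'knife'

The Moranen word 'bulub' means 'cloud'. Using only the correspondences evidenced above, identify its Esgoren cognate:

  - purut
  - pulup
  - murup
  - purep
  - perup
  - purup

purup

buda ~ puda — Moranen b corresponds to Esgoren p word-initially before a back vowel.
tilubu ~ tirupu — Moranen l corresponds to Esgoren r between vowels (before a back vowel).
zesuleb ~ zesurep — Moranen b corresponds to Esgoren p word-finally.
Applying these to Moranen 'bulub':
  bulub → pulub   (b→p word-initially before a back vowel)
  pulub → purub   (l→r between vowels (before a back vowel))
  purub → purup   (b→p word-finally)
So the Esgoren cognate is 'purup'.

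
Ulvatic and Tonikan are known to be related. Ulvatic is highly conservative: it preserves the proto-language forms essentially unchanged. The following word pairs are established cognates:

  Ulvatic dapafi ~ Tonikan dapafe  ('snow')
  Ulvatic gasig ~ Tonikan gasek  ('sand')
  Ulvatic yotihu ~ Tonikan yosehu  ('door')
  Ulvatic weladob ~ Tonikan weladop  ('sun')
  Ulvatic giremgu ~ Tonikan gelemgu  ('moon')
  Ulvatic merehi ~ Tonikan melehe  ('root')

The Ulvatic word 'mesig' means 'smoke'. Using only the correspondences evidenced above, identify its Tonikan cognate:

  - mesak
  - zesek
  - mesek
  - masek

mesek

gasig ~ gasek, yotihu ~ yosehu — Ulvatic i corresponds to Tonikan e after a consonant, before a consonant other than r, m, n, p, b, f, v.
gasig ~ gasek — Ulvatic g corresponds to Tonikan k word-finally.
Applying these to Ulvatic 'mesig':
  mesig → meseg   (i→e after a consonant, before a consonant other than r, m, n, p, b, f, v)
  meseg → mesek   (g→k word-finally)
So the Tonikan cognate is 'mesek'.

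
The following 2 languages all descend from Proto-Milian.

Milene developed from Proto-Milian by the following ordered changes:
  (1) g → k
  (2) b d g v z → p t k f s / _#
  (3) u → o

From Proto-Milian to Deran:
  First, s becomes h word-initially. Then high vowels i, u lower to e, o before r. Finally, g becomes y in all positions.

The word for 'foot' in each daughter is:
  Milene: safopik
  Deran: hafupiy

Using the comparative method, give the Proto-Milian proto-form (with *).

Position 4: Milene has o, Deran has u. Deran preserves u here (none of its changes turn any other segment into u), so the proto-segment is *u.
Position 1: Milene has s, Deran has h. Taking the neighbouring segments as reconstructed: Milene s can only go back to *s; Deran h could go back to *s or *h — the one source consistent with every daughter is *s.
Position 7: Milene has k, Deran has y. Taking the neighbouring segments as reconstructed: Milene k could go back to *k or *g; Deran y could go back to *g or *y — the one source consistent with every daughter is *g.
Verify the candidate proto-form against each daughter:
Milene: *safupig
  safupig → safupik   [unconditioned shift]
  safupik (rule 2 does not apply)
  safupik → safopik   [vowel merger]
  giving Milene safopik.
Deran: start from *safupig.
  rule 1 (debuccalisation): safupig → hafupig
  rule 2: no change — hafupig
  rule 3 (unconditioned shift): hafupig → hafupiy
  ⇒ Deran hafupiy
No other proto-form is consistent with every reflex, so the reconstruction is *safupig.

*safupig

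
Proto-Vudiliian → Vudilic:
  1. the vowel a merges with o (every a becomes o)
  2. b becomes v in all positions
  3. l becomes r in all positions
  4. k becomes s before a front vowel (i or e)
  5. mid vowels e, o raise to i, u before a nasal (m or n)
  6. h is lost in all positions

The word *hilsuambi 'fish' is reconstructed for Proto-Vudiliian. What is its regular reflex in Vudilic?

irsuumvi

Vudilic: *hilsuambi > hilsuombi > hilsuomvi > hirsuomvi > hirsuumvi > irsuumvi  (by vowel merger, unconditioned shift, unconditioned shift, pre-nasal raising, h-loss)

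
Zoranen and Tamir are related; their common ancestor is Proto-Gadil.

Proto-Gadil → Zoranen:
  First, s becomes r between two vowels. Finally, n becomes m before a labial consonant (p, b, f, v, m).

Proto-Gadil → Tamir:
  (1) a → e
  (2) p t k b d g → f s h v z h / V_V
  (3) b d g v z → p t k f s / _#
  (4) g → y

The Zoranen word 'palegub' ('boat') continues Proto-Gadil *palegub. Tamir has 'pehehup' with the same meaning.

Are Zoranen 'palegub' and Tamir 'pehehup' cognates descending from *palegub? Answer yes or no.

Derive the expected Tamir reflex of *palegub:
Tamir: start from *palegub.
  rule 1 (vowel merger): palegub → pelegub
  rule 2 (intervocalic lenition): pelegub → pelehub
  rule 3 (final devoicing): pelehub → pelehup
  rule 4: no change — pelehup
  ⇒ Tamir pelehup
The regular Tamir reflex would be 'pelehup', but the attested form is 'pehehup'. The correspondence is irregular, so they are not cognates (the Tamir form has a different source).

no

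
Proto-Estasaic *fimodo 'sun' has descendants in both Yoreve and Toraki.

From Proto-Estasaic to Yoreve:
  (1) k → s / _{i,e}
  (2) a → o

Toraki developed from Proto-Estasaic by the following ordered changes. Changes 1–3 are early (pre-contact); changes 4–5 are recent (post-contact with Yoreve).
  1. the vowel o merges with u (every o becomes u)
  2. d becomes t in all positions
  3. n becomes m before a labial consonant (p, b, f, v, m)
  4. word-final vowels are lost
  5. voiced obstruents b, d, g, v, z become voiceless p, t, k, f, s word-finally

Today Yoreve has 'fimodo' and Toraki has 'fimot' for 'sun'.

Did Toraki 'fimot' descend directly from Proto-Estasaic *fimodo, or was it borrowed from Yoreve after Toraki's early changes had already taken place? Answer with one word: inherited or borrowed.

If inherited, *fimodo would pass through all of Toraki's changes:
Toraki: *fimodo
  fimodo → fimudu   [vowel merger]
  fimudu → fimutu   [unconditioned shift]
  fimutu (rule 3 does not apply)
  fimutu → fimut   [apocope]
  fimut (rule 5 does not apply)
  giving Toraki fimut.
If borrowed from Yoreve 'fimodo' after the early changes, it would undergo only the recent ones:
  rule 4 (apocope): fimodo → fimod
  rule 5 (final devoicing): fimod → fimot
  ⇒ as a loan: fimot
Toraki 'fimot' matches the loan outcome 'fimot', not the inherited 'fimut' — it skipped the early Toraki changes, so it was borrowed from Yoreve.

borrowed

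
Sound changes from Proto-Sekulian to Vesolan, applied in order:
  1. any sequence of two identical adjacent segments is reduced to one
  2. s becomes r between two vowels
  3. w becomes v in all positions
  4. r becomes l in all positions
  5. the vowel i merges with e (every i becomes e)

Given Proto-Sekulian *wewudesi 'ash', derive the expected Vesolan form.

vevudele

Vesolan: *wewudesi
  wewudesi (rule 1 does not apply)
  wewudesi → wewuderi   [rhotacism]
  wewuderi → vevuderi   [unconditioned shift]
  vevuderi → vevudeli   [unconditioned shift]
  vevudeli → vevudele   [vowel merger]
  giving Vesolan vevudele.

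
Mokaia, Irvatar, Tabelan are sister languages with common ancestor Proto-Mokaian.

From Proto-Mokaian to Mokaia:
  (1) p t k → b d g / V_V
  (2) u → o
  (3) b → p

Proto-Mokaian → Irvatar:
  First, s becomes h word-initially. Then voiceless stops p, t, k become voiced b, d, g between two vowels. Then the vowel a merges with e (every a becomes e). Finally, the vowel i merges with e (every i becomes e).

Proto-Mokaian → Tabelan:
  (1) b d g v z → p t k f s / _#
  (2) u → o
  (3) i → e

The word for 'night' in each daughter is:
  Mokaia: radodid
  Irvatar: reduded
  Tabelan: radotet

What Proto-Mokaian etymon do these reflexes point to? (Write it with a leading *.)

*radutid

Position 4: Mokaia has o, Irvatar has u, Tabelan has o. Irvatar preserves u here (none of its changes turn any other segment into u), so the proto-segment is *u.
Position 6: Mokaia has i, Irvatar has e, Tabelan has e. Mokaia preserves i here (none of its changes turn any other segment into i), so the proto-segment is *i.
Position 7: Mokaia has d, Irvatar has d, Tabelan has t. Taking the neighbouring segments as reconstructed: Mokaia d can only go back to *d; Irvatar d can only go back to *d; Tabelan t could go back to *t or *d — the one source consistent with every daughter is *d.
Verify the candidate proto-form against each daughter:
Mokaia: *radutid > radudid > radodid  (by intervocalic voicing, vowel merger)
Irvatar: *radutid
  radutid (rule 1 does not apply)
  radutid → radudid   [intervocalic voicing]
  radudid → redudid   [vowel merger]
  redudid → reduded   [vowel merger]
  giving Irvatar reduded.
Tabelan: *radutid > radutit > radotit > radotet  (by final devoicing, vowel merger, vowel merger)
*radutid is the unique common source.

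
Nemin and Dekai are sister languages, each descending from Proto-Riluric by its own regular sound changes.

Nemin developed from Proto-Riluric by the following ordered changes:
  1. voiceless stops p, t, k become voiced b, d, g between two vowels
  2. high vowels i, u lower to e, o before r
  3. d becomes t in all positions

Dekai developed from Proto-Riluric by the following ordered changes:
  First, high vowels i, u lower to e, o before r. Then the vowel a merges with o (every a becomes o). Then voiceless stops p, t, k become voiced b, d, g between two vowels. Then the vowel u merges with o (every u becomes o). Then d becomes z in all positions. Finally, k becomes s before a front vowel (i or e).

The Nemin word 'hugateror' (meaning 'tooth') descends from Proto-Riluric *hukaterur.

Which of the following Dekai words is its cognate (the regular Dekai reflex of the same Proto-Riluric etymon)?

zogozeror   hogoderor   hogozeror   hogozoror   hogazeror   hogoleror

Dekai: *hukaterur
  hukaterur → hukateror   [pre-rhotic lowering]
  hukateror → hukoteror   [vowel merger]
  hukoteror → hugoderor   [intervocalic voicing]
  hugoderor → hogoderor   [vowel merger]
  hogoderor → hogozeror   [unconditioned shift]
  hogozeror (rule 6 does not apply)
  giving Dekai hogozeror.

hogozeror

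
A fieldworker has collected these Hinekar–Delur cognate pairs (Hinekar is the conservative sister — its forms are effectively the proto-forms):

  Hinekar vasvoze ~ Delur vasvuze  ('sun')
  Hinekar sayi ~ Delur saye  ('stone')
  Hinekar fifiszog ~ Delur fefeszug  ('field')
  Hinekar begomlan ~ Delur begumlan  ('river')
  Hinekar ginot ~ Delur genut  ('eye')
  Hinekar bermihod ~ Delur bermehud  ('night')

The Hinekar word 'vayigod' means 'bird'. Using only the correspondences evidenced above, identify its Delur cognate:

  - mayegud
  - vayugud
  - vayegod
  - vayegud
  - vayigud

vayegud

fifiszog ~ fefeszug, bermihod ~ bermehud — Hinekar i corresponds to Delur e after a consonant, before a consonant other than r, m, n, p, b, f, v.
vasvoze ~ vasvuze, fifiszog ~ fefeszug — Hinekar o corresponds to Delur u after a consonant, before a consonant other than r, m, n, p, b, f, v.
Applying these to Hinekar 'vayigod':
  vayigod → vayegod   (i→e after a consonant, before a consonant other than r, m, n, p, b, f, v)
  vayegod → vayegud   (o→u after a consonant, before a consonant other than r, m, n, p, b, f, v)
So the Delur cognate is 'vayegud'.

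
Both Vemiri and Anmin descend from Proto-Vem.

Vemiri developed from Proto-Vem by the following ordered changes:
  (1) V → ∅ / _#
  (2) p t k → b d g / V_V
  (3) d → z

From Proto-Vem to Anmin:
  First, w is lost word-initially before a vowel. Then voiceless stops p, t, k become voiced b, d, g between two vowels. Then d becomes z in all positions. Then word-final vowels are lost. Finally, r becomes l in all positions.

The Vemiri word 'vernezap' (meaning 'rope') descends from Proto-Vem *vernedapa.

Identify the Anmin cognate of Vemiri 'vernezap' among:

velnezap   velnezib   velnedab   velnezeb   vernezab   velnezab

Anmin: start from *vernedapa.
  rule 1: no change — vernedapa
  rule 2 (intervocalic voicing): vernedapa → vernedaba
  rule 3 (unconditioned shift): vernedaba → vernezaba
  rule 4 (apocope): vernezaba → vernezab
  rule 5 (unconditioned shift): vernezab → velnezab
  ⇒ Anmin velnezab
Among the options, 'velnezab' alone shows every Anmin change applied in order.

velnezab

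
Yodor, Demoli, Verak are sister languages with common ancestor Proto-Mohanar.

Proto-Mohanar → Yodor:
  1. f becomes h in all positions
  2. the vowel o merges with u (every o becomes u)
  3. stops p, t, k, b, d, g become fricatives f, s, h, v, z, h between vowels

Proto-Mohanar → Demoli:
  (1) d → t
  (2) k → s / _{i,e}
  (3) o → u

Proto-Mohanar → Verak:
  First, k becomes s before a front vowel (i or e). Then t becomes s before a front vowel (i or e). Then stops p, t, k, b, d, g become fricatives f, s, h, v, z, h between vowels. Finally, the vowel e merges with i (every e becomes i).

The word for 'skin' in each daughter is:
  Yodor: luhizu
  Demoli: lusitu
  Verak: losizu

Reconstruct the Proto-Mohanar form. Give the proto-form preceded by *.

Position 5: Yodor has z, Demoli has t, Verak has z. Taking the neighbouring segments as reconstructed: Yodor z could go back to *d or *z; Demoli t could go back to *t or *d; Verak z could go back to *d or *z — the one source consistent with every daughter is *d.
Position 3: Yodor has h, Demoli has s, Verak has s. Taking the neighbouring segments as reconstructed: Yodor h could go back to *k or *g or *f or *h; Demoli s could go back to *k or *s; Verak s could go back to *t or *k or *s — the one source consistent with every daughter is *k.
Continuing position by position gives *lokidu; check it forward:
Yodor: start from *lokidu.
  rule 1: no change — lokidu
  rule 2 (vowel merger): lokidu → lukidu
  rule 3 (intervocalic lenition): lukidu → luhizu
  ⇒ Yodor luhizu
Demoli: *lokidu
  lokidu → lokitu   [unconditioned shift]
  lokitu → lositu   [palatalisation]
  lositu → lusitu   [vowel merger]
  giving Demoli lusitu.
Verak: *lokidu > losidu > losizu  (by palatalisation, intervocalic lenition)
No other proto-form is consistent with every reflex, so the reconstruction is *lokidu.

*lokidu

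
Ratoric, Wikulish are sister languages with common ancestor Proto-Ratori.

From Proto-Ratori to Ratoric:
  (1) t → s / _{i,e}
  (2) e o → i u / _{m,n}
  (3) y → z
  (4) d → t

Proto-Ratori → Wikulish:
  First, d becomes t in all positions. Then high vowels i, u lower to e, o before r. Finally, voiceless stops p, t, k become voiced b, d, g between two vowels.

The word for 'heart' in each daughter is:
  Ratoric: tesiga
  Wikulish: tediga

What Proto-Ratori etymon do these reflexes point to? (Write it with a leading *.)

*detiga

Position 1: Ratoric has t, Wikulish has t. Taking the neighbouring segments as reconstructed: Ratoric t can only go back to *d; Wikulish t could go back to *t or *d — the one source consistent with every daughter is *d.
Position 3: Ratoric has s, Wikulish has d. Taking the neighbouring segments as reconstructed: Ratoric s could go back to *t or *s; Wikulish d could go back to *t or *d — the one source consistent with every daughter is *t.
The remaining positions agree across the daughters. Check the candidate against every language:
Ratoric: *detiga > desiga > tesiga  (by palatalisation, unconditioned shift)
Wikulish: *detiga
  detiga → tetiga   [unconditioned shift]
  tetiga (rule 2 does not apply)
  tetiga → tediga   [intervocalic voicing]
  giving Wikulish tediga.
*detiga is the unique common source.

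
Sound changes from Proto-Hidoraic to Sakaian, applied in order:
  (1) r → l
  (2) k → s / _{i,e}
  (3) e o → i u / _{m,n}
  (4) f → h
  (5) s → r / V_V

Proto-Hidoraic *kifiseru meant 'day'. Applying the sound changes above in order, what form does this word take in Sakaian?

sihirelu

Sakaian: *kifiseru
  kifiseru → kifiselu   [unconditioned shift]
  kifiselu → sifiselu   [palatalisation]
  sifiselu (rule 3 does not apply)
  sifiselu → sihiselu   [unconditioned shift]
  sihiselu → sihirelu   [rhotacism]
  giving Sakaian sihirelu.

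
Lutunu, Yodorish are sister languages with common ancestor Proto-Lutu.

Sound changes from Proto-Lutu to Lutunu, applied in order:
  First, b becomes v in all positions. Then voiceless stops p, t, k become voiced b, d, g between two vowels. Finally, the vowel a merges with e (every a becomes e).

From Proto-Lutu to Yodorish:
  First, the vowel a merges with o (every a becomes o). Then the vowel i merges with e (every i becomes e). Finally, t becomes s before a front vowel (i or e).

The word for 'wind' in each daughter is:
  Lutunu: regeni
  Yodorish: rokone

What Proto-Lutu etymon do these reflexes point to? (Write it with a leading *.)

*rakani

Position 4: Lutunu has e, Yodorish has o. Taking the neighbouring segments as reconstructed: Lutunu e could go back to *a or *e; Yodorish o could go back to *a or *o — the one source consistent with every daughter is *a.
Position 6: Lutunu has i, Yodorish has e. Lutunu preserves i here (none of its changes turn any other segment into i), so the proto-segment is *i.
Position 3: Lutunu has g, Yodorish has k. Yodorish preserves k here (none of its changes turn any other segment into k), so the proto-segment is *k.
Verify the candidate proto-form against each daughter:
Lutunu: *rakani > ragani > regeni  (by intervocalic voicing, vowel merger)
Yodorish: *rakani > rokoni > rokone  (by vowel merger, vowel merger)
Only *rakani yields all of Lutunu regeni, Yodorish rokone.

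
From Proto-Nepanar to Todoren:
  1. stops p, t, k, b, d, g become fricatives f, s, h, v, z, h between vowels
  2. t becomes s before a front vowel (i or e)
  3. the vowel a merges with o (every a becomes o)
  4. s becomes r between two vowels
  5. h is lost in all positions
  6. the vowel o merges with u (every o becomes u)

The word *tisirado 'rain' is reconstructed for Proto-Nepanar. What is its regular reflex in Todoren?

siriruzu

Todoren: *tisirado > tisirazo > sisirazo > sisirozo > sirirozo > siriruzu  (by intervocalic lenition, palatalisation, vowel merger, rhotacism, vowel merger)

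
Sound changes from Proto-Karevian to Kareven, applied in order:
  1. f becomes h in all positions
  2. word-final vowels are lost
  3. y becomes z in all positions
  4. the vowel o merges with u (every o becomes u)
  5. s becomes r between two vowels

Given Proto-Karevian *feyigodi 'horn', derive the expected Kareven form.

hezigud

Kareven: start from *feyigodi.
  rule 1 (unconditioned shift): feyigodi → heyigodi
  rule 2 (apocope): heyigodi → heyigod
  rule 3 (unconditioned shift): heyigod → hezigod
  rule 4 (vowel merger): hezigod → hezigud
  rule 5: no change — hezigud
  ⇒ Kareven hezigud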